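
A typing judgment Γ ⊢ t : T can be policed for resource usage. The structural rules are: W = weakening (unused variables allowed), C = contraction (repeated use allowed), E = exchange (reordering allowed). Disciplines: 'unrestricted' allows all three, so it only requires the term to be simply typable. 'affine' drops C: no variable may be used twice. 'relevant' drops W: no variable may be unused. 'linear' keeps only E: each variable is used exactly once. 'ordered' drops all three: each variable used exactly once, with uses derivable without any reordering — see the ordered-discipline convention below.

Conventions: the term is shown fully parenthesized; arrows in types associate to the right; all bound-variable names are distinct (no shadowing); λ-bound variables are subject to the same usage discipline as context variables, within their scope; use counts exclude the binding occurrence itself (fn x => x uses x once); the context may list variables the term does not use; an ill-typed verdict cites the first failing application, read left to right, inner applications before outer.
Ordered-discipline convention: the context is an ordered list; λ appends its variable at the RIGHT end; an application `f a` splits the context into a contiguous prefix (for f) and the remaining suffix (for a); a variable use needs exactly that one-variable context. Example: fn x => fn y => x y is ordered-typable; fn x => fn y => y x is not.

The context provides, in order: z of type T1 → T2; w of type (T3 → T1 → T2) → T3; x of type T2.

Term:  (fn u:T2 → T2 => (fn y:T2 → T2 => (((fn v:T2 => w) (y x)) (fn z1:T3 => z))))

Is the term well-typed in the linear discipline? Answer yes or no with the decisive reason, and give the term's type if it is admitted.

no — needs weakening: u, v, z1 unused
counts: z=1; w=1; x=1; u [bound]=0; y [bound]=1; v [bound]=0; z1 [bound]=0
order of uses: w, y, x, z
typing: the term checks, with type (T2 → T2) → (T2 → T2) → T3
summary: ordered ✗ | linear ✗ | affine ✓ | relevant ✗ | unrestricted ✓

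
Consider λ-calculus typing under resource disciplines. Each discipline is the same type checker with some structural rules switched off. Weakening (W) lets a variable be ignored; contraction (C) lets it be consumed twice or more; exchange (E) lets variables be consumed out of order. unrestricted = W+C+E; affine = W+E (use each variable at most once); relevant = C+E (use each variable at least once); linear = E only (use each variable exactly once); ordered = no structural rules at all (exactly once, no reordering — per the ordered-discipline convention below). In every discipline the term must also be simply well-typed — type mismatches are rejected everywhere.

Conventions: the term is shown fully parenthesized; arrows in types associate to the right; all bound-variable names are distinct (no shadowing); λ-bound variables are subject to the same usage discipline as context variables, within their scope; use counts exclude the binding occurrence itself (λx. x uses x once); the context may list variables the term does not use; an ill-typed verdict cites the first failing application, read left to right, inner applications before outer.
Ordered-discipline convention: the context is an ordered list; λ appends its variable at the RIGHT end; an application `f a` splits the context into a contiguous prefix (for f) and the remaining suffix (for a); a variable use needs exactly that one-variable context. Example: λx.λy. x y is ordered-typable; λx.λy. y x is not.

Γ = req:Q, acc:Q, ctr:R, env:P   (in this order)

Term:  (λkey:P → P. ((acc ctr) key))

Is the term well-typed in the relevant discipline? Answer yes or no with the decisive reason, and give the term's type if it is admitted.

no — a type mismatch blocks all five
usage: req ×0; acc ×1; ctr ×1; env ×0; key [bound] ×1
uses in reading order: acc, ctr, key
typing: ill-typed: non-function type Q applied to an argument
summary: ordered ✗ · linear ✗ · affine ✗ · relevant ✗ · unrestricted ✗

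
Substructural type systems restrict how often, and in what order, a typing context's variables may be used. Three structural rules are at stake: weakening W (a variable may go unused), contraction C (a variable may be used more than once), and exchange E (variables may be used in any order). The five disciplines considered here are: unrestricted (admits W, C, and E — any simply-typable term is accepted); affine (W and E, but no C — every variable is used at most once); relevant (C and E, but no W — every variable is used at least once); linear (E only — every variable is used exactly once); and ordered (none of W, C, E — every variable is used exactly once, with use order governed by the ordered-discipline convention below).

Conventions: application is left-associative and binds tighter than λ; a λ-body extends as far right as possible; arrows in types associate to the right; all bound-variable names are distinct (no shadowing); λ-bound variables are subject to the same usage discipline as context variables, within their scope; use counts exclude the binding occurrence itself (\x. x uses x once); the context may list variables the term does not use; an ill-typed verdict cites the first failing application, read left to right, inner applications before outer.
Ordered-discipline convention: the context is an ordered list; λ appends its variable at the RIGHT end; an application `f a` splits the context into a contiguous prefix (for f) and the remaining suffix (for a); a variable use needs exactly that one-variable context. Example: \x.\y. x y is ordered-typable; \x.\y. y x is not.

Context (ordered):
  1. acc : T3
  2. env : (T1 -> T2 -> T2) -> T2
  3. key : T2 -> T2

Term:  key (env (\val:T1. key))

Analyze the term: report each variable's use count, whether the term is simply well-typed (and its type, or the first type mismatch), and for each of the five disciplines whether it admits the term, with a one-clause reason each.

variable uses: acc ×0, env ×1, key ×2, val (bound) ×0
uses in reading order: key, env, key
typing: the term checks, with type T2
ordered: ✗, key ×2 used more than once (contraction); acc, val never used (weakening)
linear: ✗, key ×2 used more than once (contraction); acc, val never used (weakening)
affine: ✗, key ×2 used more than once (contraction)
relevant: ✗, acc, val never used (weakening)
unrestricted: ✓, type-checks (T2) and nothing is barred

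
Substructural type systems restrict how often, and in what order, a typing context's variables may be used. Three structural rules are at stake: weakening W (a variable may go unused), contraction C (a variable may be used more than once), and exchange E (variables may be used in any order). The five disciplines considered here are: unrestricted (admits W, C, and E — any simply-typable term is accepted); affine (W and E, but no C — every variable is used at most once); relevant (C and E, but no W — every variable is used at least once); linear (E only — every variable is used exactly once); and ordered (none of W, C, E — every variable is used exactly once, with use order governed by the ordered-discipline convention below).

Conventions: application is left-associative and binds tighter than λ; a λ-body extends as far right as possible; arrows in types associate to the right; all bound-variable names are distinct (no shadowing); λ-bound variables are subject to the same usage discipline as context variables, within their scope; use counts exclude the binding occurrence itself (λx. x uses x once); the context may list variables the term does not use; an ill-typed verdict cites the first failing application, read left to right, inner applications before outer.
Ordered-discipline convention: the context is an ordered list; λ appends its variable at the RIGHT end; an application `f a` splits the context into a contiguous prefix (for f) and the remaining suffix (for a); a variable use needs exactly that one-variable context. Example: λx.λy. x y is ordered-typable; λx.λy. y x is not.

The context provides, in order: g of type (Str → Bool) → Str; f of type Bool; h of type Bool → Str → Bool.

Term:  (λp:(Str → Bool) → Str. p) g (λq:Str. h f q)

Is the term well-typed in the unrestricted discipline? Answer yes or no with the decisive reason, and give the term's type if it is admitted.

yes — simply typable at Str; W, C, E all held; term : Str
use counts: g: 1, f: 1, h: 1, p (bound): 1, q (bound): 1
uses in reading order: p, g, h, f, q
typing: well-typed — term : Str
per-discipline verdicts: ordered ✗ | linear ✓ | affine ✓ | relevant ✓ | unrestricted ✓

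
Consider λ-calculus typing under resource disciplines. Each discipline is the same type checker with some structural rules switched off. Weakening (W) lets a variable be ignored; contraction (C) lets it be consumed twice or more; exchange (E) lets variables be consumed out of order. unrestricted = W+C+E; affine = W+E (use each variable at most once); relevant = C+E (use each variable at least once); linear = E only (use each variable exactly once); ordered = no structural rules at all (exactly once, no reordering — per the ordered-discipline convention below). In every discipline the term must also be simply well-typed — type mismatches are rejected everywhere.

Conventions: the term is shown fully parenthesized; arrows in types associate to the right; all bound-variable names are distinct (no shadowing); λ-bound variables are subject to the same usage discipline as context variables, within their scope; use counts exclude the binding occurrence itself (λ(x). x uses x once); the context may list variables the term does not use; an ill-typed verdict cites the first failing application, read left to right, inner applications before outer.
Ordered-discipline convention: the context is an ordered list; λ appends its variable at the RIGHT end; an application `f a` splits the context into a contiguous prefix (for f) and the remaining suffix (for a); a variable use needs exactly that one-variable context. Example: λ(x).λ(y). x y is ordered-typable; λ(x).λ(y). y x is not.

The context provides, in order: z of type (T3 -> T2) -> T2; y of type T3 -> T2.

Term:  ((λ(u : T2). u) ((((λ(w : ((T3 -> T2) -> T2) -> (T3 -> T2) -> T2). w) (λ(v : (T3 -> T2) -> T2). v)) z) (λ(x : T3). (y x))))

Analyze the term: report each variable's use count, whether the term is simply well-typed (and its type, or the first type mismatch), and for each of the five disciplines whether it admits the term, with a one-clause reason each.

variable uses: z ×1, y ×1, u [bound] ×1, w [bound] ×1, v [bound] ×1, x [bound] ×1
order of uses: u, w, v, z, y, x
typing: well-typed — term : T2
ordered: ✓, z, y, u, w, v, x: once each, no exchange needed
linear: ✓, single use per variable (z, y, u, w, v, x)
affine: ✓, z, y, u, w, v, x: no repeats, contraction unneeded
relevant: ✓, every one of z, y, u, w, v, x appears
unrestricted: ✓, simply typable at T2; W, C, E all held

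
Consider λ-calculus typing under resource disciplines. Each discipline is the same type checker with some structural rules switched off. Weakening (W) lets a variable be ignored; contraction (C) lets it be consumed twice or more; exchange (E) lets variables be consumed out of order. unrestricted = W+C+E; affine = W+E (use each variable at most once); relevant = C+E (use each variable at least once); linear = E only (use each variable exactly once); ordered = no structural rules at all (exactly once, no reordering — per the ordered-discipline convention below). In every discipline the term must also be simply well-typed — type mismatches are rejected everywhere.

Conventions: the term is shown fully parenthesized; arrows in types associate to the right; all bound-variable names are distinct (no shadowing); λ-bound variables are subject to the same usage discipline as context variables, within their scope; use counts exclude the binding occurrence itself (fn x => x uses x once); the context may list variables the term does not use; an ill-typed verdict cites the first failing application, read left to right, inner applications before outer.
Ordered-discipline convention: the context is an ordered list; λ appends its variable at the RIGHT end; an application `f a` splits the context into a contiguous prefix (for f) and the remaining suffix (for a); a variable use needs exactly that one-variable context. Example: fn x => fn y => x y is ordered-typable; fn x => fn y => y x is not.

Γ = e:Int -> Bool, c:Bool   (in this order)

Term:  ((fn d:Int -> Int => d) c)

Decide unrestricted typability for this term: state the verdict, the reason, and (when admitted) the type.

no — fails simple typing
usage: e=0; c=1; d (λ-bound)=1
uses in reading order: d, c
typing: ill-typed: a function awaiting Int -> Int gets Bool
across the five disciplines: ordered ✗, linear ✗, affine ✗, relevant ✗, unrestricted ✗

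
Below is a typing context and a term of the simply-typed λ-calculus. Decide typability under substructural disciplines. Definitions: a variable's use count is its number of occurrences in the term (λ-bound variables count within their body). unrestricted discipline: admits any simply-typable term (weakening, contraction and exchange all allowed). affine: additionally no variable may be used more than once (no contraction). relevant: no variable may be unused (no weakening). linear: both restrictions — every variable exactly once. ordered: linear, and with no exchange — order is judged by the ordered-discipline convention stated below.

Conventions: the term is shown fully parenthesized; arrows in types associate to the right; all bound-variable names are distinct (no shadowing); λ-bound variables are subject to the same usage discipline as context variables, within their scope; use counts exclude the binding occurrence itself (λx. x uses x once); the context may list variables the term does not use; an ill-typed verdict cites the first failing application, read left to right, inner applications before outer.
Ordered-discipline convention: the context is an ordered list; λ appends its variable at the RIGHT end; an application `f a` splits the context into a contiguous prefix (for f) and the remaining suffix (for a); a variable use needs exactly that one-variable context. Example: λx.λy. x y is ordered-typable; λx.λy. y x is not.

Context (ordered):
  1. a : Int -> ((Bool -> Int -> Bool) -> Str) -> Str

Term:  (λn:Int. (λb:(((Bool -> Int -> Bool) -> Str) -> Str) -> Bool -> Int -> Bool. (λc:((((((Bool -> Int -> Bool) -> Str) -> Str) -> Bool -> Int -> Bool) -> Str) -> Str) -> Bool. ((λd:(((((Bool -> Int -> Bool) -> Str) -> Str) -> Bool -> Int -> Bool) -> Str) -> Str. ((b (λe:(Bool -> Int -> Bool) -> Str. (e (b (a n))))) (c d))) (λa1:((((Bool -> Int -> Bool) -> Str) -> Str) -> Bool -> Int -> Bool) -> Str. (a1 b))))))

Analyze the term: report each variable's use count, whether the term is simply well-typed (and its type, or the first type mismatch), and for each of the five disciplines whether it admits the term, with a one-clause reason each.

usage: a: 1, n [bound]: 1, b [bound]: 3, c [bound]: 1, d [bound]: 1, e [bound]: 1, a1 [bound]: 1
uses in reading order: b, e, b, a, n, c, d, a1, b
typing: well-typed at Int -> ((((Bool -> Int -> Bool) -> Str) -> Str) -> Bool -> Int -> Bool) -> (((((((Bool -> Int -> Bool) -> Str) -> Str) -> Bool -> Int -> Bool) -> Str) -> Str) -> Bool) -> Int -> Bool
ordered: ✗ — b ×3 used more than once (contraction)
linear: ✗ — b ×3 used more than once (contraction)
affine: ✗ — b ×3 used more than once (contraction)
relevant: ✓ — every one of a, n, b, c, d, e, a1 appears
unrestricted: ✓ — type-checks (Int -> ((((Bool -> Int -> Bool) -> Str) -> Str) -> Bool -> Int -> Bool) -> (((((((Bool -> Int -> Bool) -> Str) -> Str) -> Bool -> Int -> Bool) -> Str) -> Str) -> Bool) -> Int -> Bool) and nothing is barred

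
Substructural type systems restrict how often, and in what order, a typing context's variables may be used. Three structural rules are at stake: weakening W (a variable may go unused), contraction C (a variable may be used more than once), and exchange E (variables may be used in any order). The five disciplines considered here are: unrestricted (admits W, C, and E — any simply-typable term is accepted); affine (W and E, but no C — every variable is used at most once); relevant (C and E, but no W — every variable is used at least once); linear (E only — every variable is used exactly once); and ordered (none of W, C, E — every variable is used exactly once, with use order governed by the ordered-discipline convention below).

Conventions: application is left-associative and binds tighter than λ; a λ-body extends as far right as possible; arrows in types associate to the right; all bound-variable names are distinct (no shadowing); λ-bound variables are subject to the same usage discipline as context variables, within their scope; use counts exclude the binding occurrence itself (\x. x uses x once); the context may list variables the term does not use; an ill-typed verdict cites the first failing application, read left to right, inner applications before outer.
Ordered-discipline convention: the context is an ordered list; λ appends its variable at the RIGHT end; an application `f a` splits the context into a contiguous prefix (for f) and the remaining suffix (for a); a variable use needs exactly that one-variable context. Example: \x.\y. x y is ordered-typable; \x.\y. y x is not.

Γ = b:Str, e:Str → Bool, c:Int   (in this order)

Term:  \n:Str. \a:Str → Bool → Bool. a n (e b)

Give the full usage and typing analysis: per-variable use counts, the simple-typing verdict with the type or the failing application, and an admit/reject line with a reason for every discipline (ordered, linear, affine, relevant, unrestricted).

counts: b=1; e=1; c=0; n [bound]=1; a [bound]=1
order of uses: a, n, e, b
typing: well-typed at Str → (Str → Bool → Bool) → Bool
ordered: ✗ — c left unused
linear: ✗ — c left unused
affine: ✓ — no duplicate uses among b, e, c, n, a
relevant: ✗ — c left unused
unrestricted: ✓ — type-checks (Str → (Str → Bool → Bool) → Bool) and nothing is barred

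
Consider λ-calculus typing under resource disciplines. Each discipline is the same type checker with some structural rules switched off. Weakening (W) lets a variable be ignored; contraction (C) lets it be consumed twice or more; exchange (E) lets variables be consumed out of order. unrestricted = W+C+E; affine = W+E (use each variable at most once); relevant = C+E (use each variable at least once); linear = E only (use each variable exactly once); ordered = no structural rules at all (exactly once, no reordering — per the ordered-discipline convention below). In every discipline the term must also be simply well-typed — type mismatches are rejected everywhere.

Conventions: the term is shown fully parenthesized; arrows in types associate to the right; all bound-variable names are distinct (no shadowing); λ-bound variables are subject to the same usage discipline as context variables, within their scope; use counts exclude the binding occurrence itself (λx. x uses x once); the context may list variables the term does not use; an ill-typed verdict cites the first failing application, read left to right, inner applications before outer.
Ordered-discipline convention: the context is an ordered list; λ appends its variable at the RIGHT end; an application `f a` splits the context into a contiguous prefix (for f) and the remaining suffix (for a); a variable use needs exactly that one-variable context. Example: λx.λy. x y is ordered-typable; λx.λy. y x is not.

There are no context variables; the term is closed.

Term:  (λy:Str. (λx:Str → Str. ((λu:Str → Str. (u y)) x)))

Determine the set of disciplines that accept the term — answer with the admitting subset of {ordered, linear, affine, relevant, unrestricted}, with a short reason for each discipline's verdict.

admitting disciplines: linear, affine, relevant, unrestricted
usage: y [bound]: 1, x [bound]: 1, u [bound]: 1
uses in reading order: u, y, x
typing: ✓ — Str → (Str → Str) → Str
ordered: ✗, use order u, y, x needs exchange
linear: ✓, each of y, x, u used exactly once
affine: ✓, y, x, u: no repeats, contraction unneeded
relevant: ✓, none of y, x, u goes unused
unrestricted: ✓, simply typable at Str → (Str → Str) → Str; W, C, E all held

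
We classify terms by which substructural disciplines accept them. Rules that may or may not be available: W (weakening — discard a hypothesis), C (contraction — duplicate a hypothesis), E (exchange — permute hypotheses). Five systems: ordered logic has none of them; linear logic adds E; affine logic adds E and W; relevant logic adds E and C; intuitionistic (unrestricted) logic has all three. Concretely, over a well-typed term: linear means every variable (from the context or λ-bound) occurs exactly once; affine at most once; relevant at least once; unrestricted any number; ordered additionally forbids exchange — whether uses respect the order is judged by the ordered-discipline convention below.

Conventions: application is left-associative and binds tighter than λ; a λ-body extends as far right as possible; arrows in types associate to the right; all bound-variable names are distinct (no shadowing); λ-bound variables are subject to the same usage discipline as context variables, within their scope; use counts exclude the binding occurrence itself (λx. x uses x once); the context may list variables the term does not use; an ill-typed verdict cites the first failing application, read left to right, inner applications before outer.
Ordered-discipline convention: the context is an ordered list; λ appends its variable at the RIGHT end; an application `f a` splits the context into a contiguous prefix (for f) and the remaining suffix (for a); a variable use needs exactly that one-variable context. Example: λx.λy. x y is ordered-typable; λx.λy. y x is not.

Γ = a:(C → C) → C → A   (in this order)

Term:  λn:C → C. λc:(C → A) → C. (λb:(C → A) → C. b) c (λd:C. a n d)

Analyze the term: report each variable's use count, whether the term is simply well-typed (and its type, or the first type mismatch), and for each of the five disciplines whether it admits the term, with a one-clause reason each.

use counts: a=1; n (bound)=1; c (bound)=1; b (bound)=1; d (bound)=1
order of uses: b, c, a, n, d
typing: well-typed — term : (C → C) → ((C → A) → C) → C
ordered: ✗, no contiguous prefix/suffix split fits b, c, a, n, d
linear: ✓, a, n, c, b, d: one use apiece
affine: ✓, none of a, n, c, b, d used more than once
relevant: ✓, every one of a, n, c, b, d appears
unrestricted: ✓, well-typed at (C → C) → ((C → A) → C) → C; no restrictions here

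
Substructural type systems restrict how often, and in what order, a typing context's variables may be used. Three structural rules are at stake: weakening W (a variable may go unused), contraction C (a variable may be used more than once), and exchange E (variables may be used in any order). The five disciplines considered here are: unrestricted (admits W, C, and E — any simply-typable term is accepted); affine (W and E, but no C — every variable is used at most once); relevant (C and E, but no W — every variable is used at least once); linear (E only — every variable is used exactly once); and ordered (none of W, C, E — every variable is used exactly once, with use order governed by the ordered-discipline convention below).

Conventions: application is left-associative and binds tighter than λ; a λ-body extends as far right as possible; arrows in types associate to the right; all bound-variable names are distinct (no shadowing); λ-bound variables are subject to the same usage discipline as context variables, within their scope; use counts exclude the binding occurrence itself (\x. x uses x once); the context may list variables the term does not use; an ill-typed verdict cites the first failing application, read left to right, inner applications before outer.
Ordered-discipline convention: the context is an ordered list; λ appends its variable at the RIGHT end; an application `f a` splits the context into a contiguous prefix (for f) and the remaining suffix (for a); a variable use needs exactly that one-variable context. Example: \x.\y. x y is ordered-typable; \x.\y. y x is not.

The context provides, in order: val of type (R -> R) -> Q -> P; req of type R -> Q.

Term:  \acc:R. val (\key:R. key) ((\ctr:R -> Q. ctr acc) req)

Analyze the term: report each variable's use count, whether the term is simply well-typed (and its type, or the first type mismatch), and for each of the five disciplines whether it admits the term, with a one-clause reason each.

counts: val=1; req=1; acc [bound]=1; key [bound]=1; ctr [bound]=1
left-to-right use order: val, key, ctr, acc, req
typing: ✓ — R -> P
ordered: ✗ — use order val, key, ctr, acc, req needs exchange
linear: ✓ — single use per variable (val, req, acc, key, ctr)
affine: ✓ — none of val, req, acc, key, ctr used more than once
relevant: ✓ — val, req, acc, key, ctr: all used, weakening unneeded
unrestricted: ✓ — typability at R -> P is all that's needed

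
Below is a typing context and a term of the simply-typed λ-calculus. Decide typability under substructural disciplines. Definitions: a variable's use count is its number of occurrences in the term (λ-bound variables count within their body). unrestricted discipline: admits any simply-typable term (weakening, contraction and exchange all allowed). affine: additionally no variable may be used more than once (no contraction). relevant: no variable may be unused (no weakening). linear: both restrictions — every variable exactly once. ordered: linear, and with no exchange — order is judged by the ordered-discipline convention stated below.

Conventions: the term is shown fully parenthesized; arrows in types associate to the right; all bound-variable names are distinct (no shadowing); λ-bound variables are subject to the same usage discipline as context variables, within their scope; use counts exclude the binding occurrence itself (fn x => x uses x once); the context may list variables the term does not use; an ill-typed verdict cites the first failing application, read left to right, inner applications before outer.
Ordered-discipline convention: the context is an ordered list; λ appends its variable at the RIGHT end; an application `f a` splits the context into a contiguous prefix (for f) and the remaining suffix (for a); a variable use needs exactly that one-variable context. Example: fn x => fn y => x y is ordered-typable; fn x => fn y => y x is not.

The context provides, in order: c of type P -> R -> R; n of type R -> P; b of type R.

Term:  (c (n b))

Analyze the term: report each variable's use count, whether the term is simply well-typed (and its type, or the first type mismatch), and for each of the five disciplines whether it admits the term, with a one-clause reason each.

usage: c ×1, n ×1, b ×1
left-to-right use order: c, n, b
typing: the term checks, with type R -> R
ordered: ✓, one use each (c, n, b); ordered split holds
linear: ✓, c, n, b: one use apiece
affine: ✓, c, n, b: no repeats, contraction unneeded
relevant: ✓, every one of c, n, b appears
unrestricted: ✓, well-typed at R -> R; no restrictions here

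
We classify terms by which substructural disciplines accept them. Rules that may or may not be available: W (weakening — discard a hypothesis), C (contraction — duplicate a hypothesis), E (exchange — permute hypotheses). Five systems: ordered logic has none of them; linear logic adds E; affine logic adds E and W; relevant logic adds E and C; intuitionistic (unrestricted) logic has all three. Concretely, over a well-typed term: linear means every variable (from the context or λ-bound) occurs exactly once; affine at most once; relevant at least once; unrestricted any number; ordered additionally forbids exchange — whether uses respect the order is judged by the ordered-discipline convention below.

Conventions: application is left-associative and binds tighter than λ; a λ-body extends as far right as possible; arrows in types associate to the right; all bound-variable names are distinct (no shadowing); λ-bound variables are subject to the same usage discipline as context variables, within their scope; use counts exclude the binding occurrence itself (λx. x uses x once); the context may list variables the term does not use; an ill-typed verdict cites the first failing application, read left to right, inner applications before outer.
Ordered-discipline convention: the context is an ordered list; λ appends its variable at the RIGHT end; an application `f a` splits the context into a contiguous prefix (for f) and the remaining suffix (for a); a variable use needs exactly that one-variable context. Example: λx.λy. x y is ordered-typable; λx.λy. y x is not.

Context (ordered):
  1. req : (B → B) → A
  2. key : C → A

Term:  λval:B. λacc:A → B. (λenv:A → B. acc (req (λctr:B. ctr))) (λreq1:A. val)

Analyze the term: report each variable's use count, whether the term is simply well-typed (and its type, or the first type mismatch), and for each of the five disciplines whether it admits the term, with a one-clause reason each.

use counts: req=1, key=0, val (bound)=1, acc (bound)=1, env (bound)=0, ctr (bound)=1, req1 (bound)=0
left-to-right use order: acc, req, ctr, val
typing: the term checks, with type B → (A → B) → B
ordered: ✗ — unused: key, env, req1 — weakening required
linear: ✗ — unused: key, env, req1 — weakening required
affine: ✓ — at most one use each (req, key, val, acc, env, ctr, req1)
relevant: ✗ — unused: key, env, req1 — weakening required
unrestricted: ✓ — typability at B → (A → B) → B is all that's needed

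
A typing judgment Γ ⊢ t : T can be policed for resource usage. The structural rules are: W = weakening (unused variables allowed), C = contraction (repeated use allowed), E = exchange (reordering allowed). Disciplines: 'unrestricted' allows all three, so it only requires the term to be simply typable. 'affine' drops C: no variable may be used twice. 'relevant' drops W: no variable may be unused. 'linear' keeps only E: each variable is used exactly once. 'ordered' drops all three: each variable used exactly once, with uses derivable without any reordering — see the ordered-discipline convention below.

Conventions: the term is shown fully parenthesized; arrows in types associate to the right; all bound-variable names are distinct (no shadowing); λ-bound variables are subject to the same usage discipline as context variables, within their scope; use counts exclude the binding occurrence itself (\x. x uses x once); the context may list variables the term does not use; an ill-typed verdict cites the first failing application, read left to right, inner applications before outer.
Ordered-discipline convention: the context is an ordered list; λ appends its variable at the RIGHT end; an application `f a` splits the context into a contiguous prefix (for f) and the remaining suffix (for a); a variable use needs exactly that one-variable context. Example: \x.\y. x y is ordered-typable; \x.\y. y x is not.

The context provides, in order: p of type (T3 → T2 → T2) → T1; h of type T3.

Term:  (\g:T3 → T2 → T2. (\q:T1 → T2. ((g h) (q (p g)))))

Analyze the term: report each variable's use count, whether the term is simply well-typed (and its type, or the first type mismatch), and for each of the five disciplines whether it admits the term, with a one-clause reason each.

usage: p ×1; h ×1; g (λ-bound) ×2; q (λ-bound) ×1
uses in reading order: g, h, q, p, g
typing: the term checks, with type (T3 → T2 → T2) → (T1 → T2) → T2
ordered: ✗, needs contraction — g ×2
linear: ✗, needs contraction — g ×2
affine: ✗, needs contraction — g ×2
relevant: ✓, none of p, h, g, q goes unused
unrestricted: ✓, simply typable at (T3 → T2 → T2) → (T1 → T2) → T2; W, C, E all held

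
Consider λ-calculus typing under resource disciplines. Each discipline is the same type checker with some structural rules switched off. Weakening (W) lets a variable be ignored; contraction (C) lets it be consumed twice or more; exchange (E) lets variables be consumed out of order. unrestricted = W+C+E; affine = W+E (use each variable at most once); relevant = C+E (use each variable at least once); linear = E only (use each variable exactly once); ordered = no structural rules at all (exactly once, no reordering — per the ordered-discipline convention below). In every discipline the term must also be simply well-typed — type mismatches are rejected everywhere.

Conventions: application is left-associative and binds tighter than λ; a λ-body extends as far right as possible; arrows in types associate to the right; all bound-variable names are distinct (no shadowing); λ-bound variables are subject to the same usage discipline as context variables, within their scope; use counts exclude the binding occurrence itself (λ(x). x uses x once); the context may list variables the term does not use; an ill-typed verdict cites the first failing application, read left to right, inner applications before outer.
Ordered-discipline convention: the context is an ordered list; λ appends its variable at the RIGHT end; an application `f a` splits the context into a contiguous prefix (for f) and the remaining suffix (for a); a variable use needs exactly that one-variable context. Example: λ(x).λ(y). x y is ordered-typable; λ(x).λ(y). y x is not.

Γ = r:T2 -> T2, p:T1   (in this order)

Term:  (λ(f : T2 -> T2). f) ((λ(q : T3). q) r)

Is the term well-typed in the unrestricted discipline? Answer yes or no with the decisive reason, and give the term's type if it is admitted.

no — the type mismatch rejects it
counts: r: 1, p: 0, f [bound]: 1, q [bound]: 1
order of uses: f, q, r
typing: ill-typed: argument of type T2 -> T2 where T3 is required
all disciplines: ordered ✗, linear ✗, affine ✗, relevant ✗, unrestricted ✗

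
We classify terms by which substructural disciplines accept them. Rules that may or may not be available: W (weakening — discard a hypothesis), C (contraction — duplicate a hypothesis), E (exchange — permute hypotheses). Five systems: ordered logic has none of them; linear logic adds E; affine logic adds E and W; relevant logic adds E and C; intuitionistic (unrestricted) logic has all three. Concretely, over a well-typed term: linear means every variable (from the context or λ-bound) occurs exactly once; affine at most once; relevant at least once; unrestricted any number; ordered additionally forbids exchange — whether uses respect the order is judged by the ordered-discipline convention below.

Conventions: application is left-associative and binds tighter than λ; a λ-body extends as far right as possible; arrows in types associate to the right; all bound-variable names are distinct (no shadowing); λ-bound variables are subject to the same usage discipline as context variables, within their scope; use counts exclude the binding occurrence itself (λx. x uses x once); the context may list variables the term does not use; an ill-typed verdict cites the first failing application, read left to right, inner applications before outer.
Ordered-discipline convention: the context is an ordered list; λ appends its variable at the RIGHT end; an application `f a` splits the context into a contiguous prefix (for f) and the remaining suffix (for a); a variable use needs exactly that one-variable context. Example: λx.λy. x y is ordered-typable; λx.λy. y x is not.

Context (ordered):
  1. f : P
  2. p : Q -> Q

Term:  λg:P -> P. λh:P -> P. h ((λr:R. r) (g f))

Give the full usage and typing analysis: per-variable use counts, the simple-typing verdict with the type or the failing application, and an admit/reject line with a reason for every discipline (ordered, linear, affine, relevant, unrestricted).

variable uses: f: 1×; p: 0×; g [bound]: 1×; h [bound]: 1×; r [bound]: 1×
use order (left to right): h, r, g, f
typing: ill-typed: an application expects R but receives P
ordered ✗ (the type mismatch rejects it)
linear ✗ (not simply typable)
affine ✗ (fails simple typing)
relevant ✗ (a type mismatch blocks all five)
unrestricted ✗ (the type mismatch rejects it)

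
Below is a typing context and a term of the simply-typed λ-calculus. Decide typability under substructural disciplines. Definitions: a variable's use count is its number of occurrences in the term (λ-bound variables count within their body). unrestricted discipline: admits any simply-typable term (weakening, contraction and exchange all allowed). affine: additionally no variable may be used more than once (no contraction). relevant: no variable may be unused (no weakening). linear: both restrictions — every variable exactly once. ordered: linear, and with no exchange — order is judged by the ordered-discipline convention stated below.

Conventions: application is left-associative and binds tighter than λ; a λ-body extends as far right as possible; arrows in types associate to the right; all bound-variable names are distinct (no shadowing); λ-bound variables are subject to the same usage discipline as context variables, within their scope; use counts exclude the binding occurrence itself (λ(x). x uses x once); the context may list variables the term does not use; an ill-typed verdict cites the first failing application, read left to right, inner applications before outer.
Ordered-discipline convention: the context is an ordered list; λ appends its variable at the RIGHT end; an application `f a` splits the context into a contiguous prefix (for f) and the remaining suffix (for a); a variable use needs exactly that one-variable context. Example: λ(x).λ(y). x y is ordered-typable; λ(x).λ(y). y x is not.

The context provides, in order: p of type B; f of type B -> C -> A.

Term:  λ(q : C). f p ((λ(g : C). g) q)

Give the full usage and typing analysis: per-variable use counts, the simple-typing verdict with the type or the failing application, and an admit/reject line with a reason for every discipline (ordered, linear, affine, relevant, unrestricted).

variable uses: p ×1, f ×1, q (bound) ×1, g (bound) ×1
left-to-right use order: f, p, g, q
typing: ✓ — C -> A
ordered: ✗ — no contiguous prefix/suffix split fits f, p, g, q
linear: ✓ — each of p, f, q, g used exactly once
affine: ✓ — no duplicate uses among p, f, q, g
relevant: ✓ — at least one use each (p, f, q, g)
unrestricted: ✓ — well-typed at C -> A; no restrictions here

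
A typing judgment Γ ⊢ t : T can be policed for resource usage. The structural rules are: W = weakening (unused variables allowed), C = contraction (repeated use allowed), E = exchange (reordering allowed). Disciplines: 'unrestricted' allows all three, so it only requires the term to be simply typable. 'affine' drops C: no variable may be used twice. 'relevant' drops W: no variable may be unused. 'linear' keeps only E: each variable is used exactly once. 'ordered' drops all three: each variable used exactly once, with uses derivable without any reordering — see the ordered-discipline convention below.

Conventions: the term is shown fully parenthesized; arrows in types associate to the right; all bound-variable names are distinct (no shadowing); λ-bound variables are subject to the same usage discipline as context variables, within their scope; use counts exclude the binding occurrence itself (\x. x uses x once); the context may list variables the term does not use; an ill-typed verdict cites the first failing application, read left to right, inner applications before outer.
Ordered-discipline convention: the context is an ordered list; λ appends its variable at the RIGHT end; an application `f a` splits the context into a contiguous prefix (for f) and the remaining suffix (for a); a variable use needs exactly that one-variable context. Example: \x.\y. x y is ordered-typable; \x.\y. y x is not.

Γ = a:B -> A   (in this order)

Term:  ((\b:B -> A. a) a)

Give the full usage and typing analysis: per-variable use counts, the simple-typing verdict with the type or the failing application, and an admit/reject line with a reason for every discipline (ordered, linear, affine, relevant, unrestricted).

variable uses: a: 2; b (bound): 0
use order (left to right): a, a
typing: the term checks, with type B -> A
ordered ✗ (needs contraction — a ×2; b never used (weakening))
linear ✗ (needs contraction — a ×2; b never used (weakening))
affine ✗ (needs contraction — a ×2)
relevant ✗ (b never used (weakening))
unrestricted ✓ (well-typed at B -> A; no restrictions here)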